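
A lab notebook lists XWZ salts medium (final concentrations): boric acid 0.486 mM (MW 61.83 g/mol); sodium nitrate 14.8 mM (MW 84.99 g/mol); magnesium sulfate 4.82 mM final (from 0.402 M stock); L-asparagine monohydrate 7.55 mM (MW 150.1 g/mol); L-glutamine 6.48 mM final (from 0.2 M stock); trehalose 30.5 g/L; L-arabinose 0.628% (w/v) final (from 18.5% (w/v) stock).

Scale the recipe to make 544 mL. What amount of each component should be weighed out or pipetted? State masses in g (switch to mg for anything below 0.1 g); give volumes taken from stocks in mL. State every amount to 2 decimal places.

Working volume: 544 mL = 0.544 L.
boric acid: 0.486 mmol/L × 61.83 mg/mmol × 0.544 L = 16.35 mg
sodium nitrate: 14.8 mmol/L × 84.99 g/mol × 0.544 L ÷ 1000 = 0.68 g
magnesium sulfate: V = C2·V2/C1 = 4.82 mM × 544 mL ÷ 402 mM = 6.52 mL
L-asparagine monohydrate: 7.55 mmol/L × 150.1 g/mol × 0.544 L ÷ 1000 = 0.62 g
L-glutamine: C1V1 = C2V2 → 6.48 mM × 544 mL ÷ 200 mM = 17.63 mL
trehalose: 30.5 g/L × 0.544 L = 16.59 g
L-arabinose: dilute stock: 0.628% ÷ 18.5% × 544 mL = 18.47 mL

boric acid 16.35 mg; sodium nitrate 0.68 g; magnesium sulfate 6.52 mL; L-asparagine monohydrate 0.62 g; L-glutamine 17.63 mL; trehalose 16.59 g; L-arabinose 18.47 mL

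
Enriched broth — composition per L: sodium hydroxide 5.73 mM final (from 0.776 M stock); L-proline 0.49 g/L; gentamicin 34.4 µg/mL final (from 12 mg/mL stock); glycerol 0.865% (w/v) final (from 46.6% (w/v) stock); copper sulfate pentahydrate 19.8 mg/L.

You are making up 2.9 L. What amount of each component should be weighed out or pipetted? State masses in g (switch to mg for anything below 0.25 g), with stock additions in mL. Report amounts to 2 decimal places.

Scale factor relative to 1 L: 2.9.
sodium hydroxide: C1V1 = C2V2 → 5.73 mM × 2900 mL ÷ 776 mM = 21.41 mL
L-proline: 0.49 g/L × 2.9 L = 1.42 g
gentamicin: C1V1 = C2V2 → 34.4 µg/mL × 2900 mL ÷ 12000 µg/mL = 8.31 mL
glycerol: V = C2·V2/C1 = 0.865% ÷ 46.6% × 2900 mL = 53.83 mL
copper sulfate pentahydrate: 19.8 mg/L × 2.9 L = 57.42 mg

sodium hydroxide 21.41 mL; L-proline 1.42 g; gentamicin 8.31 mL; glycerol 53.83 mL; copper sulfate pentahydrate 57.42 mg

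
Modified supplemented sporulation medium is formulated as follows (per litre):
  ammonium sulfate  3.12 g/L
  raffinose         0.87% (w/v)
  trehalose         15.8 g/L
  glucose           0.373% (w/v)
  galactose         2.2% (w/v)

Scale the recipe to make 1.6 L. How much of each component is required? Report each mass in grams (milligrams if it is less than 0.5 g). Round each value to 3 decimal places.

Scale factor relative to 1 L: 1.6.
ammonium sulfate: 3.12 g/L × 1.6 L = 4.992 g
raffinose: 0.87 g per 100 mL × 1600 mL ÷ 100 = 13.920 g
trehalose: 15.8 g/L × 1.6 L = 25.280 g
glucose: 0.373 g per 100 mL × 1600 mL ÷ 100 = 5.968 g
galactose: 2.2% w/v = 22 g/L → 22 × 1.6 L = 35.200 g

ammonium sulfate 4.992 g; raffinose 13.920 g; trehalose 25.280 g; glucose 5.968 g; galactose 35.200 g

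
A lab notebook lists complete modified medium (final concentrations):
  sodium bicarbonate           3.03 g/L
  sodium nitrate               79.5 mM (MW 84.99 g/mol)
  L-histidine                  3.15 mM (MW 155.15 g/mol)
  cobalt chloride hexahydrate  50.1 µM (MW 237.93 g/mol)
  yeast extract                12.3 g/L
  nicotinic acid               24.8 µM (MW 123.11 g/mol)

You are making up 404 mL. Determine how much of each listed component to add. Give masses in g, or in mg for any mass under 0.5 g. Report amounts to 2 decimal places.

Target volume = 404 mL = 0.404 L.
sodium bicarbonate: 3.03 g/L × 0.404 L = 1.22 g
sodium nitrate: 79.5 mmol/L × 84.99 g/mol × 0.404 L ÷ 1000 = 2.73 g
L-histidine: 3.15 mmol/L × 155.15 mg/mmol × 0.404 L = 197.44 mg
cobalt chloride hexahydrate: 50.1 µmol/L × 237.93 g/mol × 0.404 L ÷ 1000 = 4.82 mg
yeast extract: 12.3 g/L × 0.404 L = 4.97 g
nicotinic acid: 24.8 µmol/L × 123.11 g/mol × 0.404 L ÷ 1000 = 1.23 mg

sodium bicarbonate 1.22 g; sodium nitrate 2.73 g; L-histidine 197.44 mg; cobalt chloride hexahydrate 4.82 mg; yeast extract 4.97 g; nicotinic acid 1.23 mg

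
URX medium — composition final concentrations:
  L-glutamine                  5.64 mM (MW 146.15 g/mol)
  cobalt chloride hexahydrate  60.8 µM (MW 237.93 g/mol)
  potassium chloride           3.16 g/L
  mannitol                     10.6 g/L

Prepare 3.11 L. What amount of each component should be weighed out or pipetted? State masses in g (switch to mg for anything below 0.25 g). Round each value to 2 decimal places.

Scale factor relative to 1 L: 3.11.
L-glutamine: 5.64 mmol/L × 146.15 g/mol × 3.11 L ÷ 1000 = 2.56 g
cobalt chloride hexahydrate: 60.8 µmol/L × 237.93 g/mol × 3.11 L ÷ 1000 = 44.99 mg
potassium chloride: 3.16 g/L × 3.11 L = 9.83 g
mannitol: 10.6 g/L × 3.11 L = 32.97 g

L-glutamine 2.56 g; cobalt chloride hexahydrate 44.99 mg; potassium chloride 9.83 g; mannitol 32.97 g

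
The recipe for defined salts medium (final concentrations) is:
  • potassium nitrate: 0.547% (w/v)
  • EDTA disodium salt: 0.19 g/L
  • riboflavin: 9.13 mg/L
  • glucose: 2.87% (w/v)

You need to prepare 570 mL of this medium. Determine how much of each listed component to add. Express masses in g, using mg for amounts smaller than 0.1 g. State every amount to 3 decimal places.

potassium nitrate 3.118 g; EDTA disodium salt 0.108 g; riboflavin 5.204 mg; glucose 16.359 g

Working volume: 570 mL = 0.57 L.
potassium nitrate: 0.547 g per 100 mL × 570 mL ÷ 100 = 3.118 g
EDTA disodium salt: 0.19 g/L × 0.57 L = 0.108 g
riboflavin: 9.13 mg/L × 0.57 L = 5.204 mg
glucose: 2.87% w/v = 28.7 g/L → 28.7 × 0.57 L = 16.359 g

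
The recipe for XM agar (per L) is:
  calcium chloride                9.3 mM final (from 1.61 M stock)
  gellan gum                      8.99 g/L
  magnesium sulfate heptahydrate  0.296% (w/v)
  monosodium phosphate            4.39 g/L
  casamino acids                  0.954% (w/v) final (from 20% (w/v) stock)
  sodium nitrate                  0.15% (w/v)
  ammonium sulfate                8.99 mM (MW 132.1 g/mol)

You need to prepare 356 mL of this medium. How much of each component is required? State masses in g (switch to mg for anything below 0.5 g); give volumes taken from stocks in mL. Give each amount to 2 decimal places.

Target volume = 356 mL = 0.356 L.
calcium chloride: C1V1 = C2V2 → 9.3 mM × 356 mL ÷ 1610 mM = 2.06 mL
gellan gum: 8.99 g/L × 0.356 L = 3.20 g
magnesium sulfate heptahydrate: 0.296% w/v = 2.96 g/L → 2.96 × 0.356 L = 1.05 g
monosodium phosphate: 4.39 g/L × 0.356 L = 1.56 g
casamino acids: V = C2·V2/C1 = 0.954% ÷ 20% × 356 mL = 16.98 mL
sodium nitrate: 0.15% w/v = 1.5 g/L → 1.5 × 0.356 L = 0.53 g
ammonium sulfate: 8.99 mmol/L × 132.1 mg/mmol × 0.356 L = 422.78 mg

calcium chloride 2.06 mL; gellan gum 3.20 g; magnesium sulfate heptahydrate 1.05 g; monosodium phosphate 1.56 g; casamino acids 16.98 mL; sodium nitrate 0.53 g; ammonium sulfate 422.78 mg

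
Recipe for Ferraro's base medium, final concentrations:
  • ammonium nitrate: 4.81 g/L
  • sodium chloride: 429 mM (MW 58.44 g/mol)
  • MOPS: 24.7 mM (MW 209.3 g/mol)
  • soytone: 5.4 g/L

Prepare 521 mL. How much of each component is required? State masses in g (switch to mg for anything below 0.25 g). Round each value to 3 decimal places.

ammonium nitrate 2.506 g; sodium chloride 13.062 g; MOPS 2.693 g; soytone 2.813 g

Target volume = 521 mL = 0.521 L.
ammonium nitrate: 4.81 g/L × 0.521 L = 2.506 g
sodium chloride: 429 mmol/L × 58.44 g/mol × 0.521 L ÷ 1000 = 13.062 g
MOPS: 24.7 mmol/L × 209.3 g/mol × 0.521 L ÷ 1000 = 2.693 g
soytone: 5.4 g/L × 0.521 L = 2.813 g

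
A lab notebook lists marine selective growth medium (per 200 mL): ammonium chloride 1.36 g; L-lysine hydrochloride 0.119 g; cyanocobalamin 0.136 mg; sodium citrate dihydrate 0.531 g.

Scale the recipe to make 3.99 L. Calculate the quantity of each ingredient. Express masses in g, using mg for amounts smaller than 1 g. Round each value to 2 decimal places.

Scale factor = 3990 mL / 200 mL = 19.95.
ammonium chloride: 1.36 g × (3990 mL / 200 mL) = 27.13 g
L-lysine hydrochloride: 0.119 g × (3990 mL / 200 mL) = 2.37 g
cyanocobalamin: 0.136 mg × (3990 mL / 200 mL) = 2.71 mg
sodium citrate dihydrate: 0.531 g × (3990 mL / 200 mL) = 10.59 g

ammonium chloride 27.13 g; L-lysine hydrochloride 2.37 g; cyanocobalamin 2.71 mg; sodium citrate dihydrate 10.59 g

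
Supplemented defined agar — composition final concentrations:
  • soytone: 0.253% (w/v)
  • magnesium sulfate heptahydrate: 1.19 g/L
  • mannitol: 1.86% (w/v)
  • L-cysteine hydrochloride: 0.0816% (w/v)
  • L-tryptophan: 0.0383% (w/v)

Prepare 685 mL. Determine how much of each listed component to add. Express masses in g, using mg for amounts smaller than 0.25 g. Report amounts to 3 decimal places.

soytone 1.733 g; magnesium sulfate heptahydrate 0.815 g; mannitol 12.741 g; L-cysteine hydrochloride 0.559 g; L-tryptophan 0.262 g

Target volume = 685 mL = 0.685 L.
soytone: 0.253 g per 100 mL × 685 mL ÷ 100 = 1.733 g
magnesium sulfate heptahydrate: 1.19 g/L × 0.685 L = 0.815 g
mannitol: 1.86% w/v = 18.6 g/L → 18.6 × 0.685 L = 12.741 g
L-cysteine hydrochloride: 0.0816% w/v = 0.816 g/L → 0.816 × 0.685 L = 0.559 g
L-tryptophan: 0.0383 g per 100 mL × 685 mL ÷ 100 = 0.262 g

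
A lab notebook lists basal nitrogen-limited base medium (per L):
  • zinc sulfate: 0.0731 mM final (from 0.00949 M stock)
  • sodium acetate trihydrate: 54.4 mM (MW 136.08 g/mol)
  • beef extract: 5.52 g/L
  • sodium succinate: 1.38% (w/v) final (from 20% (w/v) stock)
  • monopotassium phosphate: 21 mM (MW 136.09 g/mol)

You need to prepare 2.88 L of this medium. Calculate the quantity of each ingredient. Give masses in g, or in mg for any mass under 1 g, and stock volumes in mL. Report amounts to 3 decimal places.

Working volume: 2.88 L.
zinc sulfate: C1V1 = C2V2 → 0.0731 mM × 2880 mL ÷ 9.49 mM = 22.184 mL
sodium acetate trihydrate: 54.4 mmol/L × 136.08 g/mol × 2.88 L ÷ 1000 = 21.320 g
beef extract: 5.52 g/L × 2.88 L = 15.898 g
sodium succinate: dilute stock: 1.38% ÷ 20% × 2880 mL = 198.720 mL
monopotassium phosphate: 21 mmol/L × 136.09 g/mol × 2.88 L ÷ 1000 = 8.231 g

zinc sulfate 22.184 mL; sodium acetate trihydrate 21.320 g; beef extract 15.898 g; sodium succinate 198.720 mL; monopotassium phosphate 8.231 g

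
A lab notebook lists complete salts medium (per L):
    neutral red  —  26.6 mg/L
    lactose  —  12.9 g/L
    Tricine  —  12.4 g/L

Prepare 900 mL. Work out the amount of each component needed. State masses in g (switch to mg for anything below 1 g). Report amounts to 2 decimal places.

Target volume = 900 mL = 0.9 L.
neutral red: 26.6 mg/L × 0.9 L = 23.94 mg
lactose: 12.9 g/L × 0.9 L = 11.61 g
Tricine: 12.4 g/L × 0.9 L = 11.16 g

neutral red 23.94 mg; lactose 11.61 g; Tricine 11.16 g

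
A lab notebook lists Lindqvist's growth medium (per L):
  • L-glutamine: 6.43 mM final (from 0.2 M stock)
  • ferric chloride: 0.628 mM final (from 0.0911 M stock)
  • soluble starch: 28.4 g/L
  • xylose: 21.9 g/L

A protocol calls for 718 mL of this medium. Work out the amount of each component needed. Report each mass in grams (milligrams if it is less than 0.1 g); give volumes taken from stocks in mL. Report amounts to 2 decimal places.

Working volume: 718 mL = 0.718 L.
L-glutamine: C1V1 = C2V2 → 6.43 mM × 718 mL ÷ 200 mM = 23.08 mL
ferric chloride: dilute stock: 0.628 mM × 718 mL ÷ 91.1 mM = 4.95 mL
soluble starch: 28.4 g/L × 0.718 L = 20.39 g
xylose: 21.9 g/L × 0.718 L = 15.72 g

L-glutamine 23.08 mL; ferric chloride 4.95 mL; soluble starch 20.39 g; xylose 15.72 g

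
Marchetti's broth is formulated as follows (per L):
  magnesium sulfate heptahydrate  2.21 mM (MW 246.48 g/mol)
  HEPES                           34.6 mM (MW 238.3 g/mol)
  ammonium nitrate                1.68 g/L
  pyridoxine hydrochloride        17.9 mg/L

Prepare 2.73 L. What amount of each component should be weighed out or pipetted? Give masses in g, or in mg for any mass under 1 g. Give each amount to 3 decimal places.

magnesium sulfate heptahydrate 1.487 g; HEPES 22.509 g; ammonium nitrate 4.586 g; pyridoxine hydrochloride 48.867 mg

Scale factor relative to 1 L: 2.73.
magnesium sulfate heptahydrate: 2.21 mmol/L × 246.48 g/mol × 2.73 L ÷ 1000 = 1.487 g
HEPES: 34.6 mmol/L × 238.3 g/mol × 2.73 L ÷ 1000 = 22.509 g
ammonium nitrate: 1.68 g/L × 2.73 L = 4.586 g
pyridoxine hydrochloride: 17.9 mg/L × 2.73 L = 48.867 mg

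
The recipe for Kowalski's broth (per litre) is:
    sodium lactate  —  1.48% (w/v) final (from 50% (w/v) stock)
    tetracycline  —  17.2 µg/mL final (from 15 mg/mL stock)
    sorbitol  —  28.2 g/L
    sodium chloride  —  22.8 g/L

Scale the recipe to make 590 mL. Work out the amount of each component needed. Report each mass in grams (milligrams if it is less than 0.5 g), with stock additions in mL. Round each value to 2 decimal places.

Scale factor relative to 1 L: 0.59.
sodium lactate: dilute stock: 1.48% ÷ 50% × 590 mL = 17.46 mL
tetracycline: dilute stock: 17.2 µg/mL × 590 mL ÷ 15000 µg/mL = 0.68 mL
sorbitol: 28.2 g/L × 0.59 L = 16.64 g
sodium chloride: 22.8 g/L × 0.59 L = 13.45 g

sodium lactate 17.46 mL; tetracycline 0.68 mL; sorbitol 16.64 g; sodium chloride 13.45 g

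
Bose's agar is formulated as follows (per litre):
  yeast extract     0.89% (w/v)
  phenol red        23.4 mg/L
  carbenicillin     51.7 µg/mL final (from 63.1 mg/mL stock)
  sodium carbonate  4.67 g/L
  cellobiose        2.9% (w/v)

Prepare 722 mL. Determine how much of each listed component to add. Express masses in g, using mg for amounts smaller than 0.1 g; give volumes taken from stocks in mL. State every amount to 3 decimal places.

Working volume: 722 mL = 0.722 L.
yeast extract: 0.89% w/v = 8.9 g/L → 8.9 × 0.722 L = 6.426 g
phenol red: 23.4 mg/L × 0.722 L = 16.895 mg
carbenicillin: C1V1 = C2V2 → 51.7 µg/mL × 722 mL ÷ 63100 µg/mL = 0.592 mL
sodium carbonate: 4.67 g/L × 0.722 L = 3.372 g
cellobiose: 2.9 g per 100 mL × 722 mL ÷ 100 = 20.938 g

yeast extract 6.426 g; phenol red 16.895 mg; carbenicillin 0.592 mL; sodium carbonate 3.372 g; cellobiose 20.938 g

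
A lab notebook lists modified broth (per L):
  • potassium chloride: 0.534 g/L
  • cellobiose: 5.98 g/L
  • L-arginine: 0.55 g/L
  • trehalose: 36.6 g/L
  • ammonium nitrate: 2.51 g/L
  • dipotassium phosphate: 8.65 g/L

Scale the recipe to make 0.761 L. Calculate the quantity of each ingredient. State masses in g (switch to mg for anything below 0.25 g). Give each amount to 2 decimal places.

Scale factor relative to 1 L: 0.761.
potassium chloride: 0.534 g/L × 0.761 L = 0.41 g
cellobiose: 5.98 g/L × 0.761 L = 4.55 g
L-arginine: 0.55 g/L × 0.761 L = 0.42 g
trehalose: 36.6 g/L × 0.761 L = 27.85 g
ammonium nitrate: 2.51 g/L × 0.761 L = 1.91 g
dipotassium phosphate: 8.65 g/L × 0.761 L = 6.58 g

potassium chloride 0.41 g; cellobiose 4.55 g; L-arginine 0.42 g; trehalose 27.85 g; ammonium nitrate 1.91 g; dipotassium phosphate 6.58 g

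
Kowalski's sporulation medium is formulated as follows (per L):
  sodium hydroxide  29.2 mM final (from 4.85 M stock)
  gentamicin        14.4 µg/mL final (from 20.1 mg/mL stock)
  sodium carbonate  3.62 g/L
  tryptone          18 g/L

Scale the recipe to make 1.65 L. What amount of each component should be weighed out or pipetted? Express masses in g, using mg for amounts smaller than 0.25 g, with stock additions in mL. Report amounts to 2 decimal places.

Scale factor relative to 1 L: 1.65.
sodium hydroxide: V = C2·V2/C1 = 29.2 mM × 1650 mL ÷ 4850 mM = 9.93 mL
gentamicin: dilute stock: 14.4 µg/mL × 1650 mL ÷ 20100 µg/mL = 1.18 mL
sodium carbonate: 3.62 g/L × 1.65 L = 5.97 g
tryptone: 18 g/L × 1.65 L = 29.70 g

sodium hydroxide 9.93 mL; gentamicin 1.18 mL; sodium carbonate 5.97 g; tryptone 29.70 g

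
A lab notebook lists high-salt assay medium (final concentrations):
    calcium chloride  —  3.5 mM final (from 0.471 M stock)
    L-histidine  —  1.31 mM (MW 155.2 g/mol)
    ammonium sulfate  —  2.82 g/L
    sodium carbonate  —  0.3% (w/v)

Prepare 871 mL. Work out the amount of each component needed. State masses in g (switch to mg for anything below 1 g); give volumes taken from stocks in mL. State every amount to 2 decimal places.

calcium chloride 6.47 mL; L-histidine 177.08 mg; ammonium sulfate 2.46 g; sodium carbonate 2.61 g

Scale factor relative to 1 L: 0.871.
calcium chloride: V = C2·V2/C1 = 3.5 mM × 871 mL ÷ 471 mM = 6.47 mL
L-histidine: 1.31 mmol/L × 155.2 mg/mmol × 0.871 L = 177.08 mg
ammonium sulfate: 2.82 g/L × 0.871 L = 2.46 g
sodium carbonate: 0.3% w/v = 3 g/L → 3 × 0.871 L = 2.61 g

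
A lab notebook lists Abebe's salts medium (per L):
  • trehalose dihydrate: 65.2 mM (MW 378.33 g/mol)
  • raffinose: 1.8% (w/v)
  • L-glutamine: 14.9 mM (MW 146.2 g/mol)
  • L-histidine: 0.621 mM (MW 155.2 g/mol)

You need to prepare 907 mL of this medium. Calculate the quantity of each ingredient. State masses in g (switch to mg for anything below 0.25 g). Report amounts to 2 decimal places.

trehalose dihydrate 22.37 g; raffinose 16.33 g; L-glutamine 1.98 g; L-histidine 87.42 mg

Target volume = 907 mL = 0.907 L.
trehalose dihydrate: 65.2 mmol/L × 378.33 g/mol × 0.907 L ÷ 1000 = 22.37 g
raffinose: 1.8 g per 100 mL × 907 mL ÷ 100 = 16.33 g
L-glutamine: 14.9 mmol/L × 146.2 g/mol × 0.907 L ÷ 1000 = 1.98 g
L-histidine: 0.621 mmol/L × 155.2 mg/mmol × 0.907 L = 87.42 mg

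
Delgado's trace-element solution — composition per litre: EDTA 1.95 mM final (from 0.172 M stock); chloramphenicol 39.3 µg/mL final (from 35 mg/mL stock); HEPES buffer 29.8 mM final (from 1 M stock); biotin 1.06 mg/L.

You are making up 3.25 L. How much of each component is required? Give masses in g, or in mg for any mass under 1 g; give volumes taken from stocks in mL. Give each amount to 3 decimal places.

Working volume: 3.25 L.
EDTA: dilute stock: 1.95 mM × 3250 mL ÷ 172 mM = 36.846 mL
chloramphenicol: dilute stock: 39.3 µg/mL × 3250 mL ÷ 35000 µg/mL = 3.649 mL
HEPES buffer: V = C2·V2/C1 = 29.8 mM × 3250 mL ÷ 1000 mM = 96.850 mL
biotin: 1.06 mg/L × 3.25 L = 3.445 mg

EDTA 36.846 mL; chloramphenicol 3.649 mL; HEPES buffer 96.850 mL; biotin 3.445 mg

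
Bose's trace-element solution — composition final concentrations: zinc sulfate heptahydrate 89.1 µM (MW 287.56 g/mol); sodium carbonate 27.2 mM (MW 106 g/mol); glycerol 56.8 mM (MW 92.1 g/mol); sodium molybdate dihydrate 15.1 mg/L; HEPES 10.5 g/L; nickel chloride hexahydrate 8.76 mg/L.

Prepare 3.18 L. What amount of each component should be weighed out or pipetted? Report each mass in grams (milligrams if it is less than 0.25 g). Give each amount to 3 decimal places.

zinc sulfate heptahydrate 81.477 mg; sodium carbonate 9.169 g; glycerol 16.635 g; sodium molybdate dihydrate 48.018 mg; HEPES 33.390 g; nickel chloride hexahydrate 27.857 mg

Working volume: 3.18 L.
zinc sulfate heptahydrate: 89.1 µmol/L × 287.56 g/mol × 3.18 L ÷ 1000 = 81.477 mg
sodium carbonate: 27.2 mmol/L × 106 g/mol × 3.18 L ÷ 1000 = 9.169 g
glycerol: 56.8 mmol/L × 92.1 g/mol × 3.18 L ÷ 1000 = 16.635 g
sodium molybdate dihydrate: 15.1 mg/L × 3.18 L = 48.018 mg
HEPES: 10.5 g/L × 3.18 L = 33.390 g
nickel chloride hexahydrate: 8.76 mg/L × 3.18 L = 27.857 mg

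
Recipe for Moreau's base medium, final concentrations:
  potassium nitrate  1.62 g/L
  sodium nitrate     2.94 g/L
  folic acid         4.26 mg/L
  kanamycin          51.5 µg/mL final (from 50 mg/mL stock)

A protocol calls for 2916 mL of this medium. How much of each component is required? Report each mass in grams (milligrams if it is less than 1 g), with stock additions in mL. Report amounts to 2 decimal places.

Target volume = 2916 mL = 2.916 L.
potassium nitrate: 1.62 g/L × 2.916 L = 4.72 g
sodium nitrate: 2.94 g/L × 2.916 L = 8.57 g
folic acid: 4.26 mg/L × 2.916 L = 12.42 mg
kanamycin: C1V1 = C2V2 → 51.5 µg/mL × 2916 mL ÷ 50000 µg/mL = 3.00 mL

potassium nitrate 4.72 g; sodium nitrate 8.57 g; folic acid 12.42 mg; kanamycin 3.00 mL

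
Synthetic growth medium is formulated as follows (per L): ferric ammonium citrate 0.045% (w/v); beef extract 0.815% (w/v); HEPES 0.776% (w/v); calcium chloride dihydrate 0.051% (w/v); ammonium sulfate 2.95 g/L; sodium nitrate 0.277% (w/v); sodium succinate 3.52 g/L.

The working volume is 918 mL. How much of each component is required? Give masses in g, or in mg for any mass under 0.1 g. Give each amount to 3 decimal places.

ferric ammonium citrate 0.413 g; beef extract 7.482 g; HEPES 7.124 g; calcium chloride dihydrate 0.468 g; ammonium sulfate 2.708 g; sodium nitrate 2.543 g; sodium succinate 3.231 g

Working volume: 918 mL = 0.918 L.
ferric ammonium citrate: 0.045% w/v = 0.45 g/L → 0.45 × 0.918 L = 0.413 g
beef extract: 0.815% w/v = 8.15 g/L → 8.15 × 0.918 L = 7.482 g
HEPES: 0.776 g per 100 mL × 918 mL ÷ 100 = 7.124 g
calcium chloride dihydrate: 0.051% w/v = 0.51 g/L → 0.51 × 0.918 L = 0.468 g
ammonium sulfate: 2.95 g/L × 0.918 L = 2.708 g
sodium nitrate: 0.277 g per 100 mL × 918 mL ÷ 100 = 2.543 g
sodium succinate: 3.52 g/L × 0.918 L = 3.231 g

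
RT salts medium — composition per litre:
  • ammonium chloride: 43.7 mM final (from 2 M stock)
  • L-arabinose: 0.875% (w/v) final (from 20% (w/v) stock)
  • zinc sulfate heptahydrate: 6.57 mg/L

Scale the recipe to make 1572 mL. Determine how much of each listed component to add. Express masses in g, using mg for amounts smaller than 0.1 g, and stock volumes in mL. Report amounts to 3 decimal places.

Scale factor relative to 1 L: 1.572.
ammonium chloride: V = C2·V2/C1 = 43.7 mM × 1572 mL ÷ 2000 mM = 34.348 mL
L-arabinose: V = C2·V2/C1 = 0.875% ÷ 20% × 1572 mL = 68.775 mL
zinc sulfate heptahydrate: 6.57 mg/L × 1.572 L = 10.328 mg

ammonium chloride 34.348 mL; L-arabinose 68.775 mL; zinc sulfate heptahydrate 10.328 mg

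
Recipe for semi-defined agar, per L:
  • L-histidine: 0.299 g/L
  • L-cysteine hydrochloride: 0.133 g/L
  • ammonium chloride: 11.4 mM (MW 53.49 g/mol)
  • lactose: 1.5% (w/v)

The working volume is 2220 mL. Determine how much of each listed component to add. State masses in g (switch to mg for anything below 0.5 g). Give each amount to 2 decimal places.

L-histidine 0.66 g; L-cysteine hydrochloride 295.26 mg; ammonium chloride 1.35 g; lactose 33.30 g

Working volume: 2220 mL = 2.22 L.
L-histidine: 0.299 g/L × 2.22 L = 0.66 g
L-cysteine hydrochloride: 0.133 g/L × 2.22 L = 0.29526 g = 295.26 mg
ammonium chloride: 11.4 mmol/L × 53.49 g/mol × 2.22 L ÷ 1000 = 1.35 g
lactose: 1.5% w/v = 15 g/L → 15 × 2.22 L = 33.30 g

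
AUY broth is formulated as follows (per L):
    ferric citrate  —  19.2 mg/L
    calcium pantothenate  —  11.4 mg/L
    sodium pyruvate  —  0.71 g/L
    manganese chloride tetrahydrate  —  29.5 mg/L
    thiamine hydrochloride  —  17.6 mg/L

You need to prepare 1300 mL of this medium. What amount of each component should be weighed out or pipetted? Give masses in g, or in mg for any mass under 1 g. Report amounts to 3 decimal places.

ferric citrate 24.960 mg; calcium pantothenate 14.820 mg; sodium pyruvate 923.000 mg; manganese chloride tetrahydrate 38.350 mg; thiamine hydrochloride 22.880 mg

Scale factor relative to 1 L: 1.3.
ferric citrate: 19.2 mg/L × 1.3 L = 24.960 mg
calcium pantothenate: 11.4 mg/L × 1.3 L = 14.820 mg
sodium pyruvate: 0.71 g/L × 1.3 L = 0.923 g = 923.000 mg
manganese chloride tetrahydrate: 29.5 mg/L × 1.3 L = 38.350 mg
thiamine hydrochloride: 17.6 mg/L × 1.3 L = 22.880 mg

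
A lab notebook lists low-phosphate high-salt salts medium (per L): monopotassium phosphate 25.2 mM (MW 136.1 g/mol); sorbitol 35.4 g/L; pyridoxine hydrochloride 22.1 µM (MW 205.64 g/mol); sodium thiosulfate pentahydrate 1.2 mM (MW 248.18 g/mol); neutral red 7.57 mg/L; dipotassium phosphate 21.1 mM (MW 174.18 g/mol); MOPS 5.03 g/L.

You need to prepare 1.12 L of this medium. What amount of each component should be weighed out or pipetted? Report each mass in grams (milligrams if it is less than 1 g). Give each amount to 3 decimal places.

Working volume: 1.12 L.
monopotassium phosphate: 25.2 mmol/L × 136.1 g/mol × 1.12 L ÷ 1000 = 3.841 g
sorbitol: 35.4 g/L × 1.12 L = 39.648 g
pyridoxine hydrochloride: 22.1 µmol/L × 205.64 g/mol × 1.12 L ÷ 1000 = 5.090 mg
sodium thiosulfate pentahydrate: 1.2 mmol/L × 248.18 mg/mmol × 1.12 L = 333.554 mg
neutral red: 7.57 mg/L × 1.12 L = 8.478 mg
dipotassium phosphate: 21.1 mmol/L × 174.18 g/mol × 1.12 L ÷ 1000 = 4.116 g
MOPS: 5.03 g/L × 1.12 L = 5.634 g

monopotassium phosphate 3.841 g; sorbitol 39.648 g; pyridoxine hydrochloride 5.090 mg; sodium thiosulfate pentahydrate 333.554 mg; neutral red 8.478 mg; dipotassium phosphate 4.116 g; MOPS 5.634 g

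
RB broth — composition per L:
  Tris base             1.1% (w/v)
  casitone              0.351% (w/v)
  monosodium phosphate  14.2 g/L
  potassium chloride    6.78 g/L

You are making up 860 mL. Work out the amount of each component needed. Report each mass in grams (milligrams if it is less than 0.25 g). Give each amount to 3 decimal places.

Tris base 9.460 g; casitone 3.019 g; monosodium phosphate 12.212 g; potassium chloride 5.831 g

Target volume = 860 mL = 0.86 L.
Tris base: 1.1 g per 100 mL × 860 mL ÷ 100 = 9.460 g
casitone: 0.351 g per 100 mL × 860 mL ÷ 100 = 3.019 g
monosodium phosphate: 14.2 g/L × 0.86 L = 12.212 g
potassium chloride: 6.78 g/L × 0.86 L = 5.831 g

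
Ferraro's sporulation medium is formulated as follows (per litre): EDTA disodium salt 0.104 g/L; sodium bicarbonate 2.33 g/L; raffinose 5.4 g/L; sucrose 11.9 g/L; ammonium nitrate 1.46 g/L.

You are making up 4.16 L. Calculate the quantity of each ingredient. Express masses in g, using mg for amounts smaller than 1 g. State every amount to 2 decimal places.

EDTA disodium salt 432.64 mg; sodium bicarbonate 9.69 g; raffinose 22.46 g; sucrose 49.50 g; ammonium nitrate 6.07 g

Scale factor relative to 1 L: 4.16.
EDTA disodium salt: 0.104 g/L × 4.16 L = 0.43264 g = 432.64 mg
sodium bicarbonate: 2.33 g/L × 4.16 L = 9.69 g
raffinose: 5.4 g/L × 4.16 L = 22.46 g
sucrose: 11.9 g/L × 4.16 L = 49.50 g
ammonium nitrate: 1.46 g/L × 4.16 L = 6.07 g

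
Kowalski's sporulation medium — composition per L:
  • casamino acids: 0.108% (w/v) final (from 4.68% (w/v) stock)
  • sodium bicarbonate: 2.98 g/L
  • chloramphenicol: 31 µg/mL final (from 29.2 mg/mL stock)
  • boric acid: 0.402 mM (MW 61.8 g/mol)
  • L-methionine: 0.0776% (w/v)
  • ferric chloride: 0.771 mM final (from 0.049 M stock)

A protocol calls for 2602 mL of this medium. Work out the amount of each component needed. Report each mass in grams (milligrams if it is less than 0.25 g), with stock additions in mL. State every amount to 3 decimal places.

casamino acids 60.046 mL; sodium bicarbonate 7.754 g; chloramphenicol 2.762 mL; boric acid 64.643 mg; L-methionine 2.019 g; ferric chloride 40.942 mL

Working volume: 2602 mL = 2.602 L.
casamino acids: V = C2·V2/C1 = 0.108% ÷ 4.68% × 2602 mL = 60.046 mL
sodium bicarbonate: 2.98 g/L × 2.602 L = 7.754 g
chloramphenicol: dilute stock: 31 µg/mL × 2602 mL ÷ 29200 µg/mL = 2.762 mL
boric acid: 0.402 mmol/L × 61.8 mg/mmol × 2.602 L = 64.643 mg
L-methionine: 0.0776 g per 100 mL × 2602 mL ÷ 100 = 2.019 g
ferric chloride: V = C2·V2/C1 = 0.771 mM × 2602 mL ÷ 49 mM = 40.942 mL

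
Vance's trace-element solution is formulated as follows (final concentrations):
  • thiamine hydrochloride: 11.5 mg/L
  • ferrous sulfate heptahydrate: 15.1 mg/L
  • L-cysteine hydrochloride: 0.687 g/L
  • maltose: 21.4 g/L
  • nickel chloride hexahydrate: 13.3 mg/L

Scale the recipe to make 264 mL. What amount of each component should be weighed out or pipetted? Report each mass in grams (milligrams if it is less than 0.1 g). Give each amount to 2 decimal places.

Working volume: 264 mL = 0.264 L.
thiamine hydrochloride: 11.5 mg/L × 0.264 L = 3.04 mg
ferrous sulfate heptahydrate: 15.1 mg/L × 0.264 L = 3.99 mg
L-cysteine hydrochloride: 0.687 g/L × 0.264 L = 0.18 g
maltose: 21.4 g/L × 0.264 L = 5.65 g
nickel chloride hexahydrate: 13.3 mg/L × 0.264 L = 3.51 mg

thiamine hydrochloride 3.04 mg; ferrous sulfate heptahydrate 3.99 mg; L-cysteine hydrochloride 0.18 g; maltose 5.65 g; nickel chloride hexahydrate 3.51 mg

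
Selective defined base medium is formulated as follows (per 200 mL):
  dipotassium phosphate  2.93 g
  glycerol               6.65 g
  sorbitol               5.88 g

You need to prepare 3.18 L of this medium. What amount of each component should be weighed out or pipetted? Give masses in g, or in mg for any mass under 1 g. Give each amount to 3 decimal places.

dipotassium phosphate 46.587 g; glycerol 105.735 g; sorbitol 93.492 g

Scale factor = 3180 mL / 200 mL = 15.9.
dipotassium phosphate: 2.93 g × (3180 mL / 200 mL) = 46.587 g
glycerol: 6.65 g × (3180 mL / 200 mL) = 105.735 g
sorbitol: 5.88 g × (3180 mL / 200 mL) = 93.492 g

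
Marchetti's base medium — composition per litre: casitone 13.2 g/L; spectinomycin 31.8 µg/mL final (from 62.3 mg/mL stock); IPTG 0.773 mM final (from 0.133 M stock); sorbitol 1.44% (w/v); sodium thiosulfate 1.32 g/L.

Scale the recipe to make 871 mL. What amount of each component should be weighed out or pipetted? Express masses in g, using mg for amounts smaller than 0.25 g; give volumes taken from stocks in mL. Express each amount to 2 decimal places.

Target volume = 871 mL = 0.871 L.
casitone: 13.2 g/L × 0.871 L = 11.50 g
spectinomycin: C1V1 = C2V2 → 31.8 µg/mL × 871 mL ÷ 62300 µg/mL = 0.44 mL
IPTG: C1V1 = C2V2 → 0.773 mM × 871 mL ÷ 133 mM = 5.06 mL
sorbitol: 1.44% w/v = 14.4 g/L → 14.4 × 0.871 L = 12.54 g
sodium thiosulfate: 1.32 g/L × 0.871 L = 1.15 g

casitone 11.50 g; spectinomycin 0.44 mL; IPTG 5.06 mL; sorbitol 12.54 g; sodium thiosulfate 1.15 g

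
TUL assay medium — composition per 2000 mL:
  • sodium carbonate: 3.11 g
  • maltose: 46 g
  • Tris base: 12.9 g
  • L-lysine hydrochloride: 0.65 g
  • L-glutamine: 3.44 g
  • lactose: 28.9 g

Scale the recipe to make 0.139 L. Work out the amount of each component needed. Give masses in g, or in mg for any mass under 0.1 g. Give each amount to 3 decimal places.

Ratio of target to recipe volume: 139 / 2000 = 0.0695.
sodium carbonate: 3.11 g × (139 mL / 2000 mL) = 0.216 g
maltose: 46 g × (139 mL / 2000 mL) = 3.197 g
Tris base: 12.9 g × (139 mL / 2000 mL) = 0.897 g
L-lysine hydrochloride: 0.65 g × (139 mL / 2000 mL) = 0.045175 g = 45.175 mg
L-glutamine: 3.44 g × (139 mL / 2000 mL) = 0.239 g
lactose: 28.9 g × (139 mL / 2000 mL) = 2.009 g

sodium carbonate 0.216 g; maltose 3.197 g; Tris base 0.897 g; L-lysine hydrochloride 45.175 mg; L-glutamine 0.239 g; lactose 2.009 g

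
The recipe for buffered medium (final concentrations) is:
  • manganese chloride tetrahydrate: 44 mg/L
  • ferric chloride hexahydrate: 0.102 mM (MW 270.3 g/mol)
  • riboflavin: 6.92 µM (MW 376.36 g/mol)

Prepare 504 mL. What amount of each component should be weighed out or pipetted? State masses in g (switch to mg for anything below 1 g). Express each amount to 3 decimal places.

Target volume = 504 mL = 0.504 L.
manganese chloride tetrahydrate: 44 mg/L × 0.504 L = 22.176 mg
ferric chloride hexahydrate: 0.102 mmol/L × 270.3 mg/mmol × 0.504 L = 13.896 mg
riboflavin: 6.92 µmol/L × 376.36 g/mol × 0.504 L ÷ 1000 = 1.313 mg

manganese chloride tetrahydrate 22.176 mg; ferric chloride hexahydrate 13.896 mg; riboflavin 1.313 mg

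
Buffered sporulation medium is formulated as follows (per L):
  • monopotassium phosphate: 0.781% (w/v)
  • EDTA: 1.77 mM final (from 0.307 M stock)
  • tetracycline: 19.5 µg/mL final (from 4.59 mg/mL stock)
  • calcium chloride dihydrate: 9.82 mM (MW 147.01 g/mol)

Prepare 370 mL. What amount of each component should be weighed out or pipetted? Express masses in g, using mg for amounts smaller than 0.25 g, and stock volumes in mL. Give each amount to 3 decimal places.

Scale factor relative to 1 L: 0.37.
monopotassium phosphate: 0.781 g per 100 mL × 370 mL ÷ 100 = 2.890 g
EDTA: dilute stock: 1.77 mM × 370 mL ÷ 307 mM = 2.133 mL
tetracycline: C1V1 = C2V2 → 19.5 µg/mL × 370 mL ÷ 4590 µg/mL = 1.572 mL
calcium chloride dihydrate: 9.82 mmol/L × 147.01 g/mol × 0.37 L ÷ 1000 = 0.534 g

monopotassium phosphate 2.890 g; EDTA 2.133 mL; tetracycline 1.572 mL; calcium chloride dihydrate 0.534 g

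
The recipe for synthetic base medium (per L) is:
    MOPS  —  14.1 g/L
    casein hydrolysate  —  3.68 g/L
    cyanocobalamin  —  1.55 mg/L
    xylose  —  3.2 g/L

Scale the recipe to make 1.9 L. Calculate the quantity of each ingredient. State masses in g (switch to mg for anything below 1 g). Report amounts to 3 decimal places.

Working volume: 1.9 L.
MOPS: 14.1 g/L × 1.9 L = 26.790 g
casein hydrolysate: 3.68 g/L × 1.9 L = 6.992 g
cyanocobalamin: 1.55 mg/L × 1.9 L = 2.945 mg
xylose: 3.2 g/L × 1.9 L = 6.080 g

MOPS 26.790 g; casein hydrolysate 6.992 g; cyanocobalamin 2.945 mg; xylose 6.080 g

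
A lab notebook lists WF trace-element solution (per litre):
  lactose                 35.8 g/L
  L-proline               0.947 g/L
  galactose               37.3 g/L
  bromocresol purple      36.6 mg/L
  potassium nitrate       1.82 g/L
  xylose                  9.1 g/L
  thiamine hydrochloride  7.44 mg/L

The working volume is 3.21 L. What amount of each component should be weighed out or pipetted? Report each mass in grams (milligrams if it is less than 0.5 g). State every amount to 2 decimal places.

Scale factor relative to 1 L: 3.21.
lactose: 35.8 g/L × 3.21 L = 114.92 g
L-proline: 0.947 g/L × 3.21 L = 3.04 g
galactose: 37.3 g/L × 3.21 L = 119.73 g
bromocresol purple: 36.6 mg/L × 3.21 L = 117.49 mg
potassium nitrate: 1.82 g/L × 3.21 L = 5.84 g
xylose: 9.1 g/L × 3.21 L = 29.21 g
thiamine hydrochloride: 7.44 mg/L × 3.21 L = 23.88 mg

lactose 114.92 g; L-proline 3.04 g; galactose 119.73 g; bromocresol purple 117.49 mg; potassium nitrate 5.84 g; xylose 29.21 g; thiamine hydrochloride 23.88 mg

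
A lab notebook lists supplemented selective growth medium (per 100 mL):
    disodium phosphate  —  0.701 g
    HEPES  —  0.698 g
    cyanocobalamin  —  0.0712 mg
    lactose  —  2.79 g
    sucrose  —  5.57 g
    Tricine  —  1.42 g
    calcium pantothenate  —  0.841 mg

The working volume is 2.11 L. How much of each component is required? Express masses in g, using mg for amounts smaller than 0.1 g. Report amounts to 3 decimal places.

disodium phosphate 14.791 g; HEPES 14.728 g; cyanocobalamin 1.502 mg; lactose 58.869 g; sucrose 117.527 g; Tricine 29.962 g; calcium pantothenate 17.745 mg

Scale factor = 2110 mL / 100 mL = 21.1.
disodium phosphate: 0.701 g × (2110 mL / 100 mL) = 14.791 g
HEPES: 0.698 g × (2110 mL / 100 mL) = 14.728 g
cyanocobalamin: 0.0712 mg × (2110 mL / 100 mL) = 1.502 mg
lactose: 2.79 g × (2110 mL / 100 mL) = 58.869 g
sucrose: 5.57 g × (2110 mL / 100 mL) = 117.527 g
Tricine: 1.42 g × (2110 mL / 100 mL) = 29.962 g
calcium pantothenate: 0.841 mg × (2110 mL / 100 mL) = 17.745 mg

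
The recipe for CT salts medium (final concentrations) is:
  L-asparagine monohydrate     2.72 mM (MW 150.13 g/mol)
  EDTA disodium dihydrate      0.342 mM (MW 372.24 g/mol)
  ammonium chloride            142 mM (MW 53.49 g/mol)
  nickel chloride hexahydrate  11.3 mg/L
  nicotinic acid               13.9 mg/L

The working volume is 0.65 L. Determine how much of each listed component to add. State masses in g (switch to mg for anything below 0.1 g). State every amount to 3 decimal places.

L-asparagine monohydrate 0.265 g; EDTA disodium dihydrate 82.749 mg; ammonium chloride 4.937 g; nickel chloride hexahydrate 7.345 mg; nicotinic acid 9.035 mg

Scale factor relative to 1 L: 0.65.
L-asparagine monohydrate: 2.72 mmol/L × 150.13 g/mol × 0.65 L ÷ 1000 = 0.265 g
EDTA disodium dihydrate: 0.342 mmol/L × 372.24 mg/mmol × 0.65 L = 82.749 mg
ammonium chloride: 142 mmol/L × 53.49 g/mol × 0.65 L ÷ 1000 = 4.937 g
nickel chloride hexahydrate: 11.3 mg/L × 0.65 L = 7.345 mg
nicotinic acid: 13.9 mg/L × 0.65 L = 9.035 mg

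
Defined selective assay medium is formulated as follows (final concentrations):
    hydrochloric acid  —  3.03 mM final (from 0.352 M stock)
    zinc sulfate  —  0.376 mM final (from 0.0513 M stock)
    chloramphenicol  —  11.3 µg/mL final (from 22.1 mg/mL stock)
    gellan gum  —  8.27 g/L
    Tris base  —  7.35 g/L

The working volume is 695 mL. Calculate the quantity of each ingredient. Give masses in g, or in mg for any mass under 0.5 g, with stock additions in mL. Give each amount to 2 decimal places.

Working volume: 695 mL = 0.695 L.
hydrochloric acid: V = C2·V2/C1 = 3.03 mM × 695 mL ÷ 352 mM = 5.98 mL
zinc sulfate: dilute stock: 0.376 mM × 695 mL ÷ 51.3 mM = 5.09 mL
chloramphenicol: dilute stock: 11.3 µg/mL × 695 mL ÷ 22100 µg/mL = 0.36 mL
gellan gum: 8.27 g/L × 0.695 L = 5.75 g
Tris base: 7.35 g/L × 0.695 L = 5.11 g

hydrochloric acid 5.98 mL; zinc sulfate 5.09 mL; chloramphenicol 0.36 mL; gellan gum 5.75 g; Tris base 5.11 g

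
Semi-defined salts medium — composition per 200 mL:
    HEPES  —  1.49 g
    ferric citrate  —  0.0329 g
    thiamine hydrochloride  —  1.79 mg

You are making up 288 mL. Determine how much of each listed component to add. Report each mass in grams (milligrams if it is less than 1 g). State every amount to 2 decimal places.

Scale factor = 288 mL / 200 mL = 1.44.
HEPES: 1.49 g × (288 mL / 200 mL) = 2.15 g
ferric citrate: 0.0329 g × (288 mL / 200 mL) = 0.047376 g = 47.38 mg
thiamine hydrochloride: 1.79 mg × (288 mL / 200 mL) = 2.58 mg

HEPES 2.15 g; ferric citrate 47.38 mg; thiamine hydrochloride 2.58 mg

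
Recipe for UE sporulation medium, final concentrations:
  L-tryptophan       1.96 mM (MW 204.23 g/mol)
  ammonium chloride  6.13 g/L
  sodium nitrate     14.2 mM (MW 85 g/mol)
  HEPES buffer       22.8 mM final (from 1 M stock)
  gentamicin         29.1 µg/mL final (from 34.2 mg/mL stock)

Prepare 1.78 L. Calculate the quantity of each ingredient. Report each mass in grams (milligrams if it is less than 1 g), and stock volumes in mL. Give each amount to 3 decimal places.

Scale factor relative to 1 L: 1.78.
L-tryptophan: 1.96 mmol/L × 204.23 mg/mmol × 1.78 L = 712.518 mg
ammonium chloride: 6.13 g/L × 1.78 L = 10.911 g
sodium nitrate: 14.2 mmol/L × 85 g/mol × 1.78 L ÷ 1000 = 2.148 g
HEPES buffer: V = C2·V2/C1 = 22.8 mM × 1780 mL ÷ 1000 mM = 40.584 mL
gentamicin: V = C2·V2/C1 = 29.1 µg/mL × 1780 mL ÷ 34200 µg/mL = 1.515 mL

L-tryptophan 712.518 mg; ammonium chloride 10.911 g; sodium nitrate 2.148 g; HEPES buffer 40.584 mL; gentamicin 1.515 mL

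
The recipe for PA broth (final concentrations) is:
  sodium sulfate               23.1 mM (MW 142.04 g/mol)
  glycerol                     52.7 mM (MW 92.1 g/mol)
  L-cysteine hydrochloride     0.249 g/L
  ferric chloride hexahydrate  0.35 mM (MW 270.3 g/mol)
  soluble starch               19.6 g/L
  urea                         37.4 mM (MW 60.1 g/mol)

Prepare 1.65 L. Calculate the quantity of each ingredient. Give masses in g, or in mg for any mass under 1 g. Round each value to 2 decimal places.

sodium sulfate 5.41 g; glycerol 8.01 g; L-cysteine hydrochloride 410.85 mg; ferric chloride hexahydrate 156.10 mg; soluble starch 32.34 g; urea 3.71 g

Working volume: 1.65 L.
sodium sulfate: 23.1 mmol/L × 142.04 g/mol × 1.65 L ÷ 1000 = 5.41 g
glycerol: 52.7 mmol/L × 92.1 g/mol × 1.65 L ÷ 1000 = 8.01 g
L-cysteine hydrochloride: 0.249 g/L × 1.65 L = 0.41085 g = 410.85 mg
ferric chloride hexahydrate: 0.35 mmol/L × 270.3 mg/mmol × 1.65 L = 156.10 mg
soluble starch: 19.6 g/L × 1.65 L = 32.34 g
urea: 37.4 mmol/L × 60.1 g/mol × 1.65 L ÷ 1000 = 3.71 g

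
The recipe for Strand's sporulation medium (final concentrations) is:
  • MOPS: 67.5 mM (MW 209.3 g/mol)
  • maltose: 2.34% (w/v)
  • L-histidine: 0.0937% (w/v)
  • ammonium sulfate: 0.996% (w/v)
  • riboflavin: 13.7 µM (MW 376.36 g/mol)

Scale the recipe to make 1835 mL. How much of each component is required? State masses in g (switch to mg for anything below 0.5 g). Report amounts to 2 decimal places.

Working volume: 1835 mL = 1.835 L.
MOPS: 67.5 mmol/L × 209.3 g/mol × 1.835 L ÷ 1000 = 25.92 g
maltose: 2.34 g per 100 mL × 1835 mL ÷ 100 = 42.94 g
L-histidine: 0.0937 g per 100 mL × 1835 mL ÷ 100 = 1.72 g
ammonium sulfate: 0.996 g per 100 mL × 1835 mL ÷ 100 = 18.28 g
riboflavin: 13.7 µmol/L × 376.36 g/mol × 1.835 L ÷ 1000 = 9.46 mg

MOPS 25.92 g; maltose 42.94 g; L-histidine 1.72 g; ammonium sulfate 18.28 g; riboflavin 9.46 mg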